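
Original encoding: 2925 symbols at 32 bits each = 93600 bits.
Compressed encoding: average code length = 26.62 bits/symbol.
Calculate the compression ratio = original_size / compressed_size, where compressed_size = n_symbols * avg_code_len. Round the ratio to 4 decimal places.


original_size = n_symbols * orig_bits = 2925 * 32 = 93600 bits
compressed_size = n_symbols * avg_code_len = 2925 * 26.62 = 77863.5 bits
ratio = original_size / compressed_size = 93600 / 77863.5 = 1.2021

Compression ratio = 1.2021


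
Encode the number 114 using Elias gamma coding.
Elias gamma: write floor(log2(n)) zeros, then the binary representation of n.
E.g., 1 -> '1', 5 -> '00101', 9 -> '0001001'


num_bits = floor(log2(114)) + 1 = 7
leading_zeros = num_bits - 1 = 6
binary(114) = 1110010

Elias gamma(114) = '000000' + '1110010' = 0000001110010 (13 bits)


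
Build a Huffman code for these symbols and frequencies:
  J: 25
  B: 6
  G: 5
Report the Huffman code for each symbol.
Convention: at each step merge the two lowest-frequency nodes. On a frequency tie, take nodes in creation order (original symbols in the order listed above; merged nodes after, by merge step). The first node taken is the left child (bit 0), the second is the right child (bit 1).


Huffman tree construction:
Step 1: Merge G(5) + B(6) = 11
Step 2: Merge (G+B)(11) + J(25) = 36
Read each symbol's code off the tree from the root (left child = 0, right child = 1).

Codes:
  J: 1 (length 1)
  B: 01 (length 2)
  G: 00 (length 2)
Average code length: 47/36 = 1.3056 bits/symbol


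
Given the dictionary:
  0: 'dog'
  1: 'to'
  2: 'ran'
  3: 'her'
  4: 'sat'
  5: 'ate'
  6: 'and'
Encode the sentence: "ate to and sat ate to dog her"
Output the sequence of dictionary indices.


Look up each word in the dictionary:
  'ate' -> 5
  'to' -> 1
  'and' -> 6
  'sat' -> 4
  'ate' -> 5
  'to' -> 1
  'dog' -> 0
  'her' -> 3

Encoded: [5, 1, 6, 4, 5, 1, 0, 3]


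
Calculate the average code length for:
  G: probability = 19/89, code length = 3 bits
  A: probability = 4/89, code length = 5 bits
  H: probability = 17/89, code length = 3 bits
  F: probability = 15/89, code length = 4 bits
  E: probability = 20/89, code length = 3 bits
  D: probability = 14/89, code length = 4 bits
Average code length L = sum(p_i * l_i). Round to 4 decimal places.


Weighted contributions p_i * l_i:
  G: (19/89) * 3 = 57/89
  A: (4/89) * 5 = 20/89
  H: (17/89) * 3 = 51/89
  F: (15/89) * 4 = 60/89
  E: (20/89) * 3 = 60/89
  D: (14/89) * 4 = 56/89
Sum = (57 + 20 + 51 + 60 + 60 + 56)/89 = 304/89

L = 304/89 = 3.4157 bits/symbol


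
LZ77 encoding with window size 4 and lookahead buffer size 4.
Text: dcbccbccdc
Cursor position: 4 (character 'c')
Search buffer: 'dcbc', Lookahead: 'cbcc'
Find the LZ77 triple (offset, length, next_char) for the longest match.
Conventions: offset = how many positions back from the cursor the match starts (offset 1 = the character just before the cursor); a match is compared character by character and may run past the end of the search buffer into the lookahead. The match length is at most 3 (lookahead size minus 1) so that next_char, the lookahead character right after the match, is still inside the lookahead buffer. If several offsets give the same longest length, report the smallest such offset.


Try each offset into the search buffer:
  offset=1 (pos 3, char 'c'): match length 1
  offset=2 (pos 2, char 'b'): match length 0
  offset=3 (pos 1, char 'c'): match length 3
  offset=4 (pos 0, char 'd'): match length 0
Longest match has length 3 at offset 3.
next_char = character at position 4 + 3 = 7 -> 'c'

Best match: offset=3, length=3 (matching 'cbc' starting at position 1)
LZ77 triple: (3, 3, 'c')


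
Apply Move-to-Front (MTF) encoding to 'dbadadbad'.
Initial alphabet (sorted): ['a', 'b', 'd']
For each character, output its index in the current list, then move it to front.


MTF encoding:
'd': index 2 in ['a', 'b', 'd'] -> ['d', 'a', 'b']
'b': index 2 in ['d', 'a', 'b'] -> ['b', 'd', 'a']
'a': index 2 in ['b', 'd', 'a'] -> ['a', 'b', 'd']
'd': index 2 in ['a', 'b', 'd'] -> ['d', 'a', 'b']
'a': index 1 in ['d', 'a', 'b'] -> ['a', 'd', 'b']
'd': index 1 in ['a', 'd', 'b'] -> ['d', 'a', 'b']
'b': index 2 in ['d', 'a', 'b'] -> ['b', 'd', 'a']
'a': index 2 in ['b', 'd', 'a'] -> ['a', 'b', 'd']
'd': index 2 in ['a', 'b', 'd'] -> ['d', 'a', 'b']


Output: [2, 2, 2, 2, 1, 1, 2, 2, 2]


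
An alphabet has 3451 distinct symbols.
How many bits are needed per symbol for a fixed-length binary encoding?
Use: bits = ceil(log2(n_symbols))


log2(3451) = 11.7528
Bracket: 2^11 = 2048 < 3451 <= 2^12 = 4096
So ceil(log2(3451)) = 12

bits = ceil(log2(3451)) = ceil(11.7528) = 12 bits


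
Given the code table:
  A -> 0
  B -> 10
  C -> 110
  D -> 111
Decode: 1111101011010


Decoding:
111 -> D
110 -> C
10 -> B
110 -> C
10 -> B


Result: DCBCB


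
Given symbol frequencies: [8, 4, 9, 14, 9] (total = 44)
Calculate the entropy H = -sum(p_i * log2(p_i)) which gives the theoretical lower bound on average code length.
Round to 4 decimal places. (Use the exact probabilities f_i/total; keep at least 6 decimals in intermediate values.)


Per-symbol terms -p_i * log2(p_i) with p_i = f_i/44:
  p = 8/44 = 0.181818: log2(p) = -2.459432, -p*log2(p) = 0.447169
  p = 4/44 = 0.090909: log2(p) = -3.459432, -p*log2(p) = 0.314494
  p = 9/44 = 0.204545: log2(p) = -2.289507, -p*log2(p) = 0.468308
  p = 14/44 = 0.318182: log2(p) = -1.652077, -p*log2(p) = 0.525661
  p = 9/44 = 0.204545: log2(p) = -2.289507, -p*log2(p) = 0.468308
H = 0.447169 + 0.314494 + 0.468308 + 0.525661 + 0.468308 = 2.223940

H = 2.2239 bits/symbol


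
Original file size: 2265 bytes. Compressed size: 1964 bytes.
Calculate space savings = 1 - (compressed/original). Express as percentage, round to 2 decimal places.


ratio = compressed/original = 1964/2265 = 0.867108
savings = 1 - ratio = 1 - 0.867108 = 0.132892
as a percentage: 0.132892 * 100 = 13.29%

Space savings = 1 - 1964/2265 = 13.29%


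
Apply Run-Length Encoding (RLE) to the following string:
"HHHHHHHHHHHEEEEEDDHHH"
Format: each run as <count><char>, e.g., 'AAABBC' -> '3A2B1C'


Scanning runs left to right:
  i=0: run of 'H' x 11 -> '11H'
  i=11: run of 'E' x 5 -> '5E'
  i=16: run of 'D' x 2 -> '2D'
  i=18: run of 'H' x 3 -> '3H'

RLE = 11H5E2D3H


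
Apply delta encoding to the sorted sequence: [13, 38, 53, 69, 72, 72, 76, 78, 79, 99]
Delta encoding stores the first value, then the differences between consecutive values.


First value: 13
Deltas:
  38 - 13 = 25
  53 - 38 = 15
  69 - 53 = 16
  72 - 69 = 3
  72 - 72 = 0
  76 - 72 = 4
  78 - 76 = 2
  79 - 78 = 1
  99 - 79 = 20


Delta encoded: [13, 25, 15, 16, 3, 0, 4, 2, 1, 20]


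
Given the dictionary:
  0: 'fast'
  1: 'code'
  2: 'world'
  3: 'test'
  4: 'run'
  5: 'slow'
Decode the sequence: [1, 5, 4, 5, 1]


Look up each index in the dictionary:
  1 -> 'code'
  5 -> 'slow'
  4 -> 'run'
  5 -> 'slow'
  1 -> 'code'

Decoded: "code slow run slow code"


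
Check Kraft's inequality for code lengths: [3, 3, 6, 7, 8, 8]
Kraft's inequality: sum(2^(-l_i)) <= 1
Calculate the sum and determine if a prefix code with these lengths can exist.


Sum = 2^(-3) + 2^(-3) + 2^(-6) + 2^(-7) + 2^(-8) + 2^(-8)
    = 0.125 + 0.125 + 0.015625 + 0.0078125 + 0.00390625 + 0.00390625
    = 72/256 = 0.28125
Since 0.28125 <= 1, Kraft's inequality IS satisfied.
A prefix code with these lengths CAN exist.

Kraft sum = 0.28125. Satisfied.


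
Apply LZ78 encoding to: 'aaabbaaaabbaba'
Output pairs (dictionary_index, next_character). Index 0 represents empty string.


LZ78 encoding steps:
Dictionary: {0: ''}
Step 1: w='' (idx 0), next='a' -> output (0, 'a'), add 'a' as idx 1
Step 2: w='a' (idx 1), next='a' -> output (1, 'a'), add 'aa' as idx 2
Step 3: w='' (idx 0), next='b' -> output (0, 'b'), add 'b' as idx 3
Step 4: w='b' (idx 3), next='a' -> output (3, 'a'), add 'ba' as idx 4
Step 5: w='aa' (idx 2), next='a' -> output (2, 'a'), add 'aaa' as idx 5
Step 6: w='b' (idx 3), next='b' -> output (3, 'b'), add 'bb' as idx 6
Step 7: w='a' (idx 1), next='b' -> output (1, 'b'), add 'ab' as idx 7
Step 8: w='a' (idx 1), end of input -> output (1, '')


Encoded: [(0, 'a'), (1, 'a'), (0, 'b'), (3, 'a'), (2, 'a'), (3, 'b'), (1, 'b'), (1, '')]


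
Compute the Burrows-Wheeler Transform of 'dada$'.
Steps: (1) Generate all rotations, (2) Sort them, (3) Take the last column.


Rotations (sorted):
  0: $dada -> last char: a
  1: a$dad -> last char: d
  2: ada$d -> last char: d
  3: da$da -> last char: a
  4: dada$ -> last char: $


BWT = adda$


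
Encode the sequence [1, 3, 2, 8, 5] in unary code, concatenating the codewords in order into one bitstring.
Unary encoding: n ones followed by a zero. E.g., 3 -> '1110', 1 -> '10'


Encode each number as n ones followed by a terminating 0:
  1 -> 10 (2 bits)
  3 -> 1110 (4 bits)
  2 -> 110 (3 bits)
  8 -> 111111110 (9 bits)
  5 -> 111110 (6 bits)
Total length = 2 + 4 + 3 + 9 + 6 = 24 bits.

Unary([1, 3, 2, 8, 5]) = 101110110111111110111110 (24 bits)


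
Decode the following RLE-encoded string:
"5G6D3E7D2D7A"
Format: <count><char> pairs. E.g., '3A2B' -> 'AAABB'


Expanding each <count><char> pair:
  5G -> 'GGGGG'
  6D -> 'DDDDDD'
  3E -> 'EEE'
  7D -> 'DDDDDDD'
  2D -> 'DD'
  7A -> 'AAAAAAA'

Decoded = GGGGGDDDDDDEEEDDDDDDDDDAAAAAAA


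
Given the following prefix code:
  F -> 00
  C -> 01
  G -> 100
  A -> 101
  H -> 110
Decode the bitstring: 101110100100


Decoding step by step:
Bits 101 -> A
Bits 110 -> H
Bits 100 -> G
Bits 100 -> G


Decoded message: AHGG


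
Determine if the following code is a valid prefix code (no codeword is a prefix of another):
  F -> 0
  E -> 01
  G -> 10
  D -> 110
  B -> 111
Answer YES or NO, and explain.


Checking each pair (does one codeword prefix another?):
  F='0' vs E='01': prefix -- VIOLATION

NO -- this is NOT a valid prefix code. F (0) is a prefix of E (01).


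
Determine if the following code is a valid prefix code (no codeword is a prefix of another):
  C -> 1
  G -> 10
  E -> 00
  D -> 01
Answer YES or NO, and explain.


Checking each pair (does one codeword prefix another?):
  C='1' vs G='10': prefix -- VIOLATION

NO -- this is NOT a valid prefix code. C (1) is a prefix of G (10).


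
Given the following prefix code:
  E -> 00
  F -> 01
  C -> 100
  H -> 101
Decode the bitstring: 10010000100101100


Decoding step by step:
Bits 100 -> C
Bits 100 -> C
Bits 00 -> E
Bits 100 -> C
Bits 101 -> H
Bits 100 -> C


Decoded message: CCECHC


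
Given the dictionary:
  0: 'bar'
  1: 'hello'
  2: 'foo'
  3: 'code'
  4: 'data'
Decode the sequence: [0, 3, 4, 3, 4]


Look up each index in the dictionary:
  0 -> 'bar'
  3 -> 'code'
  4 -> 'data'
  3 -> 'code'
  4 -> 'data'

Decoded: "bar code data code data"


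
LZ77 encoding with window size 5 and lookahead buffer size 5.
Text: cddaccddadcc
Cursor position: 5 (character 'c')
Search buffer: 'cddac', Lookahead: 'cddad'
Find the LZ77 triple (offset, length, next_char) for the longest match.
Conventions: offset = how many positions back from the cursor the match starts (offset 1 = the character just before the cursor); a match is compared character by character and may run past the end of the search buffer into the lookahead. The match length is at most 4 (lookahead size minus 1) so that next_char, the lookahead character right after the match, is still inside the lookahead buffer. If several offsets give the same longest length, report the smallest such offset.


Try each offset into the search buffer:
  offset=1 (pos 4, char 'c'): match length 1
  offset=2 (pos 3, char 'a'): match length 0
  offset=3 (pos 2, char 'd'): match length 0
  offset=4 (pos 1, char 'd'): match length 0
  offset=5 (pos 0, char 'c'): match length 4
Longest match has length 4 at offset 5.
next_char = character at position 5 + 4 = 9 -> 'd'

Best match: offset=5, length=4 (matching 'cdda' starting at position 0)
LZ77 triple: (5, 4, 'd')


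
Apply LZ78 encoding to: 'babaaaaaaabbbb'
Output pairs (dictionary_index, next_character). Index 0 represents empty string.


LZ78 encoding steps:
Dictionary: {0: ''}
Step 1: w='' (idx 0), next='b' -> output (0, 'b'), add 'b' as idx 1
Step 2: w='' (idx 0), next='a' -> output (0, 'a'), add 'a' as idx 2
Step 3: w='b' (idx 1), next='a' -> output (1, 'a'), add 'ba' as idx 3
Step 4: w='a' (idx 2), next='a' -> output (2, 'a'), add 'aa' as idx 4
Step 5: w='aa' (idx 4), next='a' -> output (4, 'a'), add 'aaa' as idx 5
Step 6: w='a' (idx 2), next='b' -> output (2, 'b'), add 'ab' as idx 6
Step 7: w='b' (idx 1), next='b' -> output (1, 'b'), add 'bb' as idx 7
Step 8: w='b' (idx 1), end of input -> output (1, '')


Encoded: [(0, 'b'), (0, 'a'), (1, 'a'), (2, 'a'), (4, 'a'), (2, 'b'), (1, 'b'), (1, '')]


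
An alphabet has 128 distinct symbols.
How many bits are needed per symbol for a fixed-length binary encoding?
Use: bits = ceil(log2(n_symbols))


log2(128) = 7.0
Bracket: 2^6 = 64 < 128 <= 2^7 = 128
So ceil(log2(128)) = 7

bits = ceil(log2(128)) = ceil(7.0) = 7 bits


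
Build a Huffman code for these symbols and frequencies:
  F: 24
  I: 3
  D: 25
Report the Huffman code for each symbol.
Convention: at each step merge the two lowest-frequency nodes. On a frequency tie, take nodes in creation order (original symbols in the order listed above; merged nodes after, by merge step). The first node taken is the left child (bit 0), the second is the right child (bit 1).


Huffman tree construction:
Step 1: Merge I(3) + F(24) = 27
Step 2: Merge D(25) + (I+F)(27) = 52
Read each symbol's code off the tree from the root (left child = 0, right child = 1).

Codes:
  F: 11 (length 2)
  I: 10 (length 2)
  D: 0 (length 1)
Average code length: 79/52 = 1.5192 bits/symbol


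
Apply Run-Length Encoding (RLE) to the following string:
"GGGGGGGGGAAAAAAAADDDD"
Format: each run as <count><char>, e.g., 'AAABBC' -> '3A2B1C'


Scanning runs left to right:
  i=0: run of 'G' x 9 -> '9G'
  i=9: run of 'A' x 8 -> '8A'
  i=17: run of 'D' x 4 -> '4D'

RLE = 9G8A4D


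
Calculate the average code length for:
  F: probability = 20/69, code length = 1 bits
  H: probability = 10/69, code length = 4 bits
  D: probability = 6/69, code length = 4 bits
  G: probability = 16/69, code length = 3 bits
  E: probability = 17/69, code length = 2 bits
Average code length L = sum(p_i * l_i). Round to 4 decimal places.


Weighted contributions p_i * l_i:
  F: (20/69) * 1 = 20/69
  H: (10/69) * 4 = 40/69
  D: (6/69) * 4 = 24/69
  G: (16/69) * 3 = 48/69
  E: (17/69) * 2 = 34/69
Sum = (20 + 40 + 24 + 48 + 34)/69 = 166/69

L = 166/69 = 2.4058 bits/symbol


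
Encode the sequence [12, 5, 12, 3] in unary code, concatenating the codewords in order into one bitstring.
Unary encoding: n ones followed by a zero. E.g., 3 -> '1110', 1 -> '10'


Encode each number as n ones followed by a terminating 0:
  12 -> 1111111111110 (13 bits)
  5 -> 111110 (6 bits)
  12 -> 1111111111110 (13 bits)
  3 -> 1110 (4 bits)
Total length = 13 + 6 + 13 + 4 = 36 bits.

Unary([12, 5, 12, 3]) = 111111111111011111011111111111101110 (36 bits)


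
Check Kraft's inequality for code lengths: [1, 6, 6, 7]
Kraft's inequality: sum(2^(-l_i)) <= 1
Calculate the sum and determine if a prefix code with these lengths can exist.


Sum = 2^(-1) + 2^(-6) + 2^(-6) + 2^(-7)
    = 0.5 + 0.015625 + 0.015625 + 0.0078125
    = 69/128 = 0.5390625
Since 0.5390625 <= 1, Kraft's inequality IS satisfied.
A prefix code with these lengths CAN exist.

Kraft sum = 0.5390625. Satisfied.


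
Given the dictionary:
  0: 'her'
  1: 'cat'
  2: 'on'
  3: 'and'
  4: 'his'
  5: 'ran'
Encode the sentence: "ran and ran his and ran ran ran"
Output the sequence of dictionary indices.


Look up each word in the dictionary:
  'ran' -> 5
  'and' -> 3
  'ran' -> 5
  'his' -> 4
  'and' -> 3
  'ran' -> 5
  'ran' -> 5
  'ran' -> 5

Encoded: [5, 3, 5, 4, 3, 5, 5, 5]


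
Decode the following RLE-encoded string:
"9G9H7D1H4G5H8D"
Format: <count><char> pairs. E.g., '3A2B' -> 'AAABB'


Expanding each <count><char> pair:
  9G -> 'GGGGGGGGG'
  9H -> 'HHHHHHHHH'
  7D -> 'DDDDDDD'
  1H -> 'H'
  4G -> 'GGGG'
  5H -> 'HHHHH'
  8D -> 'DDDDDDDD'

Decoded = GGGGGGGGGHHHHHHHHHDDDDDDDHGGGGHHHHHDDDDDDDD


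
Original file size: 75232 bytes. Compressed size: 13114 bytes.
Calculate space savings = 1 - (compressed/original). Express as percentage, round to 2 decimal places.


ratio = compressed/original = 13114/75232 = 0.174314
savings = 1 - ratio = 1 - 0.174314 = 0.825686
as a percentage: 0.825686 * 100 = 82.57%

Space savings = 1 - 13114/75232 = 82.57%


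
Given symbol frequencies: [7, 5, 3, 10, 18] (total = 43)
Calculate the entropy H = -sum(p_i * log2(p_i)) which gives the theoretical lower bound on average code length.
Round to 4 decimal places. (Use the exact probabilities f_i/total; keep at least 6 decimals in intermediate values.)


Per-symbol terms -p_i * log2(p_i) with p_i = f_i/43:
  p = 7/43 = 0.162791: log2(p) = -2.618910, -p*log2(p) = 0.426334
  p = 5/43 = 0.116279: log2(p) = -3.104337, -p*log2(p) = 0.360969
  p = 3/43 = 0.069767: log2(p) = -3.841302, -p*log2(p) = 0.267998
  p = 10/43 = 0.232558: log2(p) = -2.104337, -p*log2(p) = 0.489381
  p = 18/43 = 0.418605: log2(p) = -1.256340, -p*log2(p) = 0.525910
H = 0.426334 + 0.360969 + 0.267998 + 0.489381 + 0.525910 = 2.070592

H = 2.0706 bits/symbol


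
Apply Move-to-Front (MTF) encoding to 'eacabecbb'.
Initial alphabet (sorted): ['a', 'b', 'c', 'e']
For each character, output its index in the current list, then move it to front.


MTF encoding:
'e': index 3 in ['a', 'b', 'c', 'e'] -> ['e', 'a', 'b', 'c']
'a': index 1 in ['e', 'a', 'b', 'c'] -> ['a', 'e', 'b', 'c']
'c': index 3 in ['a', 'e', 'b', 'c'] -> ['c', 'a', 'e', 'b']
'a': index 1 in ['c', 'a', 'e', 'b'] -> ['a', 'c', 'e', 'b']
'b': index 3 in ['a', 'c', 'e', 'b'] -> ['b', 'a', 'c', 'e']
'e': index 3 in ['b', 'a', 'c', 'e'] -> ['e', 'b', 'a', 'c']
'c': index 3 in ['e', 'b', 'a', 'c'] -> ['c', 'e', 'b', 'a']
'b': index 2 in ['c', 'e', 'b', 'a'] -> ['b', 'c', 'e', 'a']
'b': index 0 in ['b', 'c', 'e', 'a'] -> ['b', 'c', 'e', 'a']


Output: [3, 1, 3, 1, 3, 3, 3, 2, 0]


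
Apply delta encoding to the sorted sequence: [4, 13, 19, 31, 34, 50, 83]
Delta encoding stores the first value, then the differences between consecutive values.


First value: 4
Deltas:
  13 - 4 = 9
  19 - 13 = 6
  31 - 19 = 12
  34 - 31 = 3
  50 - 34 = 16
  83 - 50 = 33


Delta encoded: [4, 9, 6, 12, 3, 16, 33]


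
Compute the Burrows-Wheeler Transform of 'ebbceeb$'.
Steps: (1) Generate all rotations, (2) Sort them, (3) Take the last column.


Rotations (sorted):
  0: $ebbceeb -> last char: b
  1: b$ebbcee -> last char: e
  2: bbceeb$e -> last char: e
  3: bceeb$eb -> last char: b
  4: ceeb$ebb -> last char: b
  5: eb$ebbce -> last char: e
  6: ebbceeb$ -> last char: $
  7: eeb$ebbc -> last char: c


BWT = beebbe$c


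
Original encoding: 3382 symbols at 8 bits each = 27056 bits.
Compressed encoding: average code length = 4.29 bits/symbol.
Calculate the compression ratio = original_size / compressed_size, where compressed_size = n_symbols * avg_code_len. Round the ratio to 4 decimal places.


original_size = n_symbols * orig_bits = 3382 * 8 = 27056 bits
compressed_size = n_symbols * avg_code_len = 3382 * 4.29 = 14508.78 bits
ratio = original_size / compressed_size = 27056 / 14508.78 = 1.8648

Compression ratio = 1.8648


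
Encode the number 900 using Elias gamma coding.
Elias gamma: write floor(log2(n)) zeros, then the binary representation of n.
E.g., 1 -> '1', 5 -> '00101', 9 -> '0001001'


num_bits = floor(log2(900)) + 1 = 10
leading_zeros = num_bits - 1 = 9
binary(900) = 1110000100

Elias gamma(900) = '000000000' + '1110000100' = 0000000001110000100 (19 bits)


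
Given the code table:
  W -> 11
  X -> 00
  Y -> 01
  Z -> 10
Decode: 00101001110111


Decoding:
00 -> X
10 -> Z
10 -> Z
01 -> Y
11 -> W
01 -> Y
11 -> W


Result: XZZYWYW


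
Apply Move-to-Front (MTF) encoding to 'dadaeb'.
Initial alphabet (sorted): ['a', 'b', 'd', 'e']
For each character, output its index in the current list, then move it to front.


MTF encoding:
'd': index 2 in ['a', 'b', 'd', 'e'] -> ['d', 'a', 'b', 'e']
'a': index 1 in ['d', 'a', 'b', 'e'] -> ['a', 'd', 'b', 'e']
'd': index 1 in ['a', 'd', 'b', 'e'] -> ['d', 'a', 'b', 'e']
'a': index 1 in ['d', 'a', 'b', 'e'] -> ['a', 'd', 'b', 'e']
'e': index 3 in ['a', 'd', 'b', 'e'] -> ['e', 'a', 'd', 'b']
'b': index 3 in ['e', 'a', 'd', 'b'] -> ['b', 'e', 'a', 'd']


Output: [2, 1, 1, 1, 3, 3]


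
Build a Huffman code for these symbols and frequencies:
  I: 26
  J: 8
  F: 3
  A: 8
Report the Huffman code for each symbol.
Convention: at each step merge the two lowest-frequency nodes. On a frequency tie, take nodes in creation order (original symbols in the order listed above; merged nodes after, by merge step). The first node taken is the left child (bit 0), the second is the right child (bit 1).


Huffman tree construction:
Step 1: Merge F(3) + J(8) = 11
Step 2: Merge A(8) + (F+J)(11) = 19
Step 3: Merge (A+(F+J))(19) + I(26) = 45
Read each symbol's code off the tree from the root (left child = 0, right child = 1).

Codes:
  I: 1 (length 1)
  J: 011 (length 3)
  F: 010 (length 3)
  A: 00 (length 2)
Average code length: 75/45 = 1.6667 bits/symbol


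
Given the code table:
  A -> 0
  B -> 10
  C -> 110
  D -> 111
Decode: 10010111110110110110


Decoding:
10 -> B
0 -> A
10 -> B
111 -> D
110 -> C
110 -> C
110 -> C
110 -> C


Result: BABDCCCC


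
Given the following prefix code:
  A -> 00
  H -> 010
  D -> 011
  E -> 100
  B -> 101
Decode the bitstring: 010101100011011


Decoding step by step:
Bits 010 -> H
Bits 101 -> B
Bits 100 -> E
Bits 011 -> D
Bits 011 -> D


Decoded message: HBEDD


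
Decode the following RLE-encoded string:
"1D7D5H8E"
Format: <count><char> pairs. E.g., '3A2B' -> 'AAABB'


Expanding each <count><char> pair:
  1D -> 'D'
  7D -> 'DDDDDDD'
  5H -> 'HHHHH'
  8E -> 'EEEEEEEE'

Decoded = DDDDDDDDHHHHHEEEEEEEE


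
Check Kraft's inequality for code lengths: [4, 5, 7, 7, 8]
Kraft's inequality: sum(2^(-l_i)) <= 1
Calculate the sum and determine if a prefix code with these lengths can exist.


Sum = 2^(-4) + 2^(-5) + 2^(-7) + 2^(-7) + 2^(-8)
    = 0.0625 + 0.03125 + 0.0078125 + 0.0078125 + 0.00390625
    = 29/256 = 0.11328125
Since 0.11328125 <= 1, Kraft's inequality IS satisfied.
A prefix code with these lengths CAN exist.

Kraft sum = 0.11328125. Satisfied.


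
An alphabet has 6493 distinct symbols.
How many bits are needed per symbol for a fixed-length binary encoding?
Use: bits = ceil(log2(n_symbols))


log2(6493) = 12.6647
Bracket: 2^12 = 4096 < 6493 <= 2^13 = 8192
So ceil(log2(6493)) = 13

bits = ceil(log2(6493)) = ceil(12.6647) = 13 bits


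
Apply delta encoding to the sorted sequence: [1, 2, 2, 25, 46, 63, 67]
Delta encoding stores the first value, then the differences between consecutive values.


First value: 1
Deltas:
  2 - 1 = 1
  2 - 2 = 0
  25 - 2 = 23
  46 - 25 = 21
  63 - 46 = 17
  67 - 63 = 4


Delta encoded: [1, 1, 0, 23, 21, 17, 4]


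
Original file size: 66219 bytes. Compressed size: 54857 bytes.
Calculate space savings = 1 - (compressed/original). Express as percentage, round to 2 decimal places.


ratio = compressed/original = 54857/66219 = 0.828418
savings = 1 - ratio = 1 - 0.828418 = 0.171582
as a percentage: 0.171582 * 100 = 17.16%

Space savings = 1 - 54857/66219 = 17.16%


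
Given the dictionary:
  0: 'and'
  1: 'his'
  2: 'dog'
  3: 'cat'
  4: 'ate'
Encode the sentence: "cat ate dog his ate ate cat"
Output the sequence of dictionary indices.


Look up each word in the dictionary:
  'cat' -> 3
  'ate' -> 4
  'dog' -> 2
  'his' -> 1
  'ate' -> 4
  'ate' -> 4
  'cat' -> 3

Encoded: [3, 4, 2, 1, 4, 4, 3]


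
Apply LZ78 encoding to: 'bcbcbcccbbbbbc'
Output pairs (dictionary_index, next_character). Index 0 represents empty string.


LZ78 encoding steps:
Dictionary: {0: ''}
Step 1: w='' (idx 0), next='b' -> output (0, 'b'), add 'b' as idx 1
Step 2: w='' (idx 0), next='c' -> output (0, 'c'), add 'c' as idx 2
Step 3: w='b' (idx 1), next='c' -> output (1, 'c'), add 'bc' as idx 3
Step 4: w='bc' (idx 3), next='c' -> output (3, 'c'), add 'bcc' as idx 4
Step 5: w='c' (idx 2), next='b' -> output (2, 'b'), add 'cb' as idx 5
Step 6: w='b' (idx 1), next='b' -> output (1, 'b'), add 'bb' as idx 6
Step 7: w='bb' (idx 6), next='c' -> output (6, 'c'), add 'bbc' as idx 7


Encoded: [(0, 'b'), (0, 'c'), (1, 'c'), (3, 'c'), (2, 'b'), (1, 'b'), (6, 'c')]


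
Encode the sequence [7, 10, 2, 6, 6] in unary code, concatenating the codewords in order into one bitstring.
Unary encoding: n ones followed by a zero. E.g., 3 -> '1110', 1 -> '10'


Encode each number as n ones followed by a terminating 0:
  7 -> 11111110 (8 bits)
  10 -> 11111111110 (11 bits)
  2 -> 110 (3 bits)
  6 -> 1111110 (7 bits)
  6 -> 1111110 (7 bits)
Total length = 8 + 11 + 3 + 7 + 7 = 36 bits.

Unary([7, 10, 2, 6, 6]) = 111111101111111111011011111101111110 (36 bits)


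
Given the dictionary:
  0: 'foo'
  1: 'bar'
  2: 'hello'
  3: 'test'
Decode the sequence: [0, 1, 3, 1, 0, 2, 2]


Look up each index in the dictionary:
  0 -> 'foo'
  1 -> 'bar'
  3 -> 'test'
  1 -> 'bar'
  0 -> 'foo'
  2 -> 'hello'
  2 -> 'hello'

Decoded: "foo bar test bar foo hello hello"


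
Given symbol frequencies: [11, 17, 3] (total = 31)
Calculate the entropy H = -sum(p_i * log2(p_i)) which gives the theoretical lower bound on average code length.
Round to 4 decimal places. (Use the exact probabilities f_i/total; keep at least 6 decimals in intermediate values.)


Per-symbol terms -p_i * log2(p_i) with p_i = f_i/31:
  p = 11/31 = 0.354839: log2(p) = -1.494765, -p*log2(p) = 0.530400
  p = 17/31 = 0.548387: log2(p) = -0.866733, -p*log2(p) = 0.475305
  p = 3/31 = 0.096774: log2(p) = -3.369234, -p*log2(p) = 0.326055
H = 0.530400 + 0.475305 + 0.326055 = 1.331760

H = 1.3318 bits/symbol


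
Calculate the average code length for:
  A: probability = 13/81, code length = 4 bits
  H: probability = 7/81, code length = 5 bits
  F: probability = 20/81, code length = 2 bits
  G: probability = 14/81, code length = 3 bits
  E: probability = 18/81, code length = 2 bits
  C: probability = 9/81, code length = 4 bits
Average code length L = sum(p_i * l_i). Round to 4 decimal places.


Weighted contributions p_i * l_i:
  A: (13/81) * 4 = 52/81
  H: (7/81) * 5 = 35/81
  F: (20/81) * 2 = 40/81
  G: (14/81) * 3 = 42/81
  E: (18/81) * 2 = 36/81
  C: (9/81) * 4 = 36/81
Sum = (52 + 35 + 40 + 42 + 36 + 36)/81 = 241/81

L = 241/81 = 2.9753 bits/symbol


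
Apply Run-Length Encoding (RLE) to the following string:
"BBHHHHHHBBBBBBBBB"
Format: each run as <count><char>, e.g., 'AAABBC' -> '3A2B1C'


Scanning runs left to right:
  i=0: run of 'B' x 2 -> '2B'
  i=2: run of 'H' x 6 -> '6H'
  i=8: run of 'B' x 9 -> '9B'

RLE = 2B6H9B


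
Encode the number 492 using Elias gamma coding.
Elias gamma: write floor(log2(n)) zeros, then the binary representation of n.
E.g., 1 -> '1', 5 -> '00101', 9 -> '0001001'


num_bits = floor(log2(492)) + 1 = 9
leading_zeros = num_bits - 1 = 8
binary(492) = 111101100

Elias gamma(492) = '00000000' + '111101100' = 00000000111101100 (17 bits)


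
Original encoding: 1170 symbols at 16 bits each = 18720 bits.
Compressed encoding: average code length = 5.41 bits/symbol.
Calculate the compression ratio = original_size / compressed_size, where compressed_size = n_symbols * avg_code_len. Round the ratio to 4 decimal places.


original_size = n_symbols * orig_bits = 1170 * 16 = 18720 bits
compressed_size = n_symbols * avg_code_len = 1170 * 5.41 = 6329.7 bits
ratio = original_size / compressed_size = 18720 / 6329.7 = 2.9575

Compression ratio = 2.9575


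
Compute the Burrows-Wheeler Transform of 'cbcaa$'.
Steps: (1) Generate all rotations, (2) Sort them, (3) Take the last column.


Rotations (sorted):
  0: $cbcaa -> last char: a
  1: a$cbca -> last char: a
  2: aa$cbc -> last char: c
  3: bcaa$c -> last char: c
  4: caa$cb -> last char: b
  5: cbcaa$ -> last char: $


BWT = aaccb$


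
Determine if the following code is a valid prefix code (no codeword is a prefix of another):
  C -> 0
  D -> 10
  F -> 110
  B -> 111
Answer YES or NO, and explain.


Checking each pair (does one codeword prefix another?):
  C='0' vs D='10': no prefix
  C='0' vs F='110': no prefix
  C='0' vs B='111': no prefix
  D='10' vs C='0': no prefix
  D='10' vs F='110': no prefix
  D='10' vs B='111': no prefix
  F='110' vs C='0': no prefix
  F='110' vs D='10': no prefix
  F='110' vs B='111': no prefix
  B='111' vs C='0': no prefix
  B='111' vs D='10': no prefix
  B='111' vs F='110': no prefix
No violation found over all pairs.

YES -- this is a valid prefix code. No codeword is a prefix of any other codeword.


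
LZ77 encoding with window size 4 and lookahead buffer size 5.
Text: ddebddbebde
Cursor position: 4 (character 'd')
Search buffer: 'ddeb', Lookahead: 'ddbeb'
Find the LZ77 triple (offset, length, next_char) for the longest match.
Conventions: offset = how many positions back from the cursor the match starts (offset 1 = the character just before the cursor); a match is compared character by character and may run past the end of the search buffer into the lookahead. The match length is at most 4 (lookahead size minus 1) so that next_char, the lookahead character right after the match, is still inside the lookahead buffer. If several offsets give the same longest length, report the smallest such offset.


Try each offset into the search buffer:
  offset=1 (pos 3, char 'b'): match length 0
  offset=2 (pos 2, char 'e'): match length 0
  offset=3 (pos 1, char 'd'): match length 1
  offset=4 (pos 0, char 'd'): match length 2
Longest match has length 2 at offset 4.
next_char = character at position 4 + 2 = 6 -> 'b'

Best match: offset=4, length=2 (matching 'dd' starting at position 0)
LZ77 triple: (4, 2, 'b')


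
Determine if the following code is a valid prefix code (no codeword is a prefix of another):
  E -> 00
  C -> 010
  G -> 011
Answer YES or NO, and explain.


Checking each pair (does one codeword prefix another?):
  E='00' vs C='010': no prefix
  E='00' vs G='011': no prefix
  C='010' vs E='00': no prefix
  C='010' vs G='011': no prefix
  G='011' vs E='00': no prefix
  G='011' vs C='010': no prefix
No violation found over all pairs.

YES -- this is a valid prefix code. No codeword is a prefix of any other codeword.


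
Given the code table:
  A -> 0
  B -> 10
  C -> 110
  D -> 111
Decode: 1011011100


Decoding:
10 -> B
110 -> C
111 -> D
0 -> A
0 -> A


Result: BCDAA


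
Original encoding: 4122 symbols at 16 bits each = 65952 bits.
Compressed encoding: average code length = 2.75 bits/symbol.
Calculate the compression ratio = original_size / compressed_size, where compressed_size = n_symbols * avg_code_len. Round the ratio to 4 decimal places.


original_size = n_symbols * orig_bits = 4122 * 16 = 65952 bits
compressed_size = n_symbols * avg_code_len = 4122 * 2.75 = 11335.5 bits
ratio = original_size / compressed_size = 65952 / 11335.5 = 5.8182

Compression ratio = 5.8182


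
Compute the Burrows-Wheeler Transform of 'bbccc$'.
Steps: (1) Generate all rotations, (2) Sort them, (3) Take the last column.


Rotations (sorted):
  0: $bbccc -> last char: c
  1: bbccc$ -> last char: $
  2: bccc$b -> last char: b
  3: c$bbcc -> last char: c
  4: cc$bbc -> last char: c
  5: ccc$bb -> last char: b


BWT = c$bccb


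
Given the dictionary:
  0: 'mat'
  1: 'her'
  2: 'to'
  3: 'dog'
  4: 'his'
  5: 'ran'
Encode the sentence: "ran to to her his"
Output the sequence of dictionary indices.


Look up each word in the dictionary:
  'ran' -> 5
  'to' -> 2
  'to' -> 2
  'her' -> 1
  'his' -> 4

Encoded: [5, 2, 2, 1, 4]


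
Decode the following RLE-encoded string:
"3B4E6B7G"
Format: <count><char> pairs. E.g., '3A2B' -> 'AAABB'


Expanding each <count><char> pair:
  3B -> 'BBB'
  4E -> 'EEEE'
  6B -> 'BBBBBB'
  7G -> 'GGGGGGG'

Decoded = BBBEEEEBBBBBBGGGGGGG


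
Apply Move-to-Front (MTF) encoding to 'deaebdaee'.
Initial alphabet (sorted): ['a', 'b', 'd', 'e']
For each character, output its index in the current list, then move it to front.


MTF encoding:
'd': index 2 in ['a', 'b', 'd', 'e'] -> ['d', 'a', 'b', 'e']
'e': index 3 in ['d', 'a', 'b', 'e'] -> ['e', 'd', 'a', 'b']
'a': index 2 in ['e', 'd', 'a', 'b'] -> ['a', 'e', 'd', 'b']
'e': index 1 in ['a', 'e', 'd', 'b'] -> ['e', 'a', 'd', 'b']
'b': index 3 in ['e', 'a', 'd', 'b'] -> ['b', 'e', 'a', 'd']
'd': index 3 in ['b', 'e', 'a', 'd'] -> ['d', 'b', 'e', 'a']
'a': index 3 in ['d', 'b', 'e', 'a'] -> ['a', 'd', 'b', 'e']
'e': index 3 in ['a', 'd', 'b', 'e'] -> ['e', 'a', 'd', 'b']
'e': index 0 in ['e', 'a', 'd', 'b'] -> ['e', 'a', 'd', 'b']


Output: [2, 3, 2, 1, 3, 3, 3, 3, 0]


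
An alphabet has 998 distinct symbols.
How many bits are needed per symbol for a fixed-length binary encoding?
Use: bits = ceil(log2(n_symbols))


log2(998) = 9.9629
Bracket: 2^9 = 512 < 998 <= 2^10 = 1024
So ceil(log2(998)) = 10

bits = ceil(log2(998)) = ceil(9.9629) = 10 bits


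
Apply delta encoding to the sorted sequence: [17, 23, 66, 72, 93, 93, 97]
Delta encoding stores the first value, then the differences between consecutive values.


First value: 17
Deltas:
  23 - 17 = 6
  66 - 23 = 43
  72 - 66 = 6
  93 - 72 = 21
  93 - 93 = 0
  97 - 93 = 4


Delta encoded: [17, 6, 43, 6, 21, 0, 4]


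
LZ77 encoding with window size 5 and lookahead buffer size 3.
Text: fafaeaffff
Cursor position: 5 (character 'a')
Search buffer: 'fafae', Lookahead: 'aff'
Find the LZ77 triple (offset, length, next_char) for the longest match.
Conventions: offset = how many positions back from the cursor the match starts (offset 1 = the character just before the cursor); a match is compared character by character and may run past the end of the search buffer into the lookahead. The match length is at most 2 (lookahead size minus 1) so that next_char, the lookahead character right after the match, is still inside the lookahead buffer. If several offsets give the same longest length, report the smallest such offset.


Try each offset into the search buffer:
  offset=1 (pos 4, char 'e'): match length 0
  offset=2 (pos 3, char 'a'): match length 1
  offset=3 (pos 2, char 'f'): match length 0
  offset=4 (pos 1, char 'a'): match length 2
  offset=5 (pos 0, char 'f'): match length 0
Longest match has length 2 at offset 4.
next_char = character at position 5 + 2 = 7 -> 'f'

Best match: offset=4, length=2 (matching 'af' starting at position 1)
LZ77 triple: (4, 2, 'f')


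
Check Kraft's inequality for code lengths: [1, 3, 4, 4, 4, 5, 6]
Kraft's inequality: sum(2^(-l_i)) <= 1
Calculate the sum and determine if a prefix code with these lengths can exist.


Sum = 2^(-1) + 2^(-3) + 2^(-4) + 2^(-4) + 2^(-4) + 2^(-5) + 2^(-6)
    = 0.5 + 0.125 + 0.0625 + 0.0625 + 0.0625 + 0.03125 + 0.015625
    = 55/64 = 0.859375
Since 0.859375 <= 1, Kraft's inequality IS satisfied.
A prefix code with these lengths CAN exist.

Kraft sum = 0.859375. Satisfied.


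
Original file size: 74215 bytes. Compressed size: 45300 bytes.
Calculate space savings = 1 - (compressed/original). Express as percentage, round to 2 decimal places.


ratio = compressed/original = 45300/74215 = 0.610389
savings = 1 - ratio = 1 - 0.610389 = 0.389611
as a percentage: 0.389611 * 100 = 38.96%

Space savings = 1 - 45300/74215 = 38.96%


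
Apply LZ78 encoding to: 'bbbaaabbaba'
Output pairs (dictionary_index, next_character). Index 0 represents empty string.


LZ78 encoding steps:
Dictionary: {0: ''}
Step 1: w='' (idx 0), next='b' -> output (0, 'b'), add 'b' as idx 1
Step 2: w='b' (idx 1), next='b' -> output (1, 'b'), add 'bb' as idx 2
Step 3: w='' (idx 0), next='a' -> output (0, 'a'), add 'a' as idx 3
Step 4: w='a' (idx 3), next='a' -> output (3, 'a'), add 'aa' as idx 4
Step 5: w='bb' (idx 2), next='a' -> output (2, 'a'), add 'bba' as idx 5
Step 6: w='b' (idx 1), next='a' -> output (1, 'a'), add 'ba' as idx 6


Encoded: [(0, 'b'), (1, 'b'), (0, 'a'), (3, 'a'), (2, 'a'), (1, 'a')]


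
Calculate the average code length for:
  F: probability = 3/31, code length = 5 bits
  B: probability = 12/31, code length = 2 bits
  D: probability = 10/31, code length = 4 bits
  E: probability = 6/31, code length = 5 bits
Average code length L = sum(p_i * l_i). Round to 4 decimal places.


Weighted contributions p_i * l_i:
  F: (3/31) * 5 = 15/31
  B: (12/31) * 2 = 24/31
  D: (10/31) * 4 = 40/31
  E: (6/31) * 5 = 30/31
Sum = (15 + 24 + 40 + 30)/31 = 109/31

L = 109/31 = 3.5161 bits/symbol


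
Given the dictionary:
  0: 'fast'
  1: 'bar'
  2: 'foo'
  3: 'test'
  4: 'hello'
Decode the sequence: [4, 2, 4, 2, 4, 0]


Look up each index in the dictionary:
  4 -> 'hello'
  2 -> 'foo'
  4 -> 'hello'
  2 -> 'foo'
  4 -> 'hello'
  0 -> 'fast'

Decoded: "hello foo hello foo hello fast"


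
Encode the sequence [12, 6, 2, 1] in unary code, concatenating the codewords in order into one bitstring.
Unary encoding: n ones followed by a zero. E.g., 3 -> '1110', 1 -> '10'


Encode each number as n ones followed by a terminating 0:
  12 -> 1111111111110 (13 bits)
  6 -> 1111110 (7 bits)
  2 -> 110 (3 bits)
  1 -> 10 (2 bits)
Total length = 13 + 7 + 3 + 2 = 25 bits.

Unary([12, 6, 2, 1]) = 1111111111110111111011010 (25 bits)


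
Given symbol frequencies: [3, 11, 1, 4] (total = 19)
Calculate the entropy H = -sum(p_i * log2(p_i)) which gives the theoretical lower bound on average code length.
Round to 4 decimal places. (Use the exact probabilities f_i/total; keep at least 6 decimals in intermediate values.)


Per-symbol terms -p_i * log2(p_i) with p_i = f_i/19:
  p = 3/19 = 0.157895: log2(p) = -2.662965, -p*log2(p) = 0.420468
  p = 11/19 = 0.578947: log2(p) = -0.788496, -p*log2(p) = 0.456498
  p = 1/19 = 0.052632: log2(p) = -4.247928, -p*log2(p) = 0.223575
  p = 4/19 = 0.210526: log2(p) = -2.247928, -p*log2(p) = 0.473248
H = 0.420468 + 0.456498 + 0.223575 + 0.473248 = 1.573789

H = 1.5738 bits/symbol


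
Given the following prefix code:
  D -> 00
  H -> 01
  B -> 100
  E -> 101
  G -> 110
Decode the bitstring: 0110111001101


Decoding step by step:
Bits 01 -> H
Bits 101 -> E
Bits 110 -> G
Bits 01 -> H
Bits 101 -> E


Decoded message: HEGHE


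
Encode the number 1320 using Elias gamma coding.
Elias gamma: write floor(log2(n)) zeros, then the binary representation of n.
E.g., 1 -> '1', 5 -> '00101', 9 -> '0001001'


num_bits = floor(log2(1320)) + 1 = 11
leading_zeros = num_bits - 1 = 10
binary(1320) = 10100101000

Elias gamma(1320) = '0000000000' + '10100101000' = 000000000010100101000 (21 bits)


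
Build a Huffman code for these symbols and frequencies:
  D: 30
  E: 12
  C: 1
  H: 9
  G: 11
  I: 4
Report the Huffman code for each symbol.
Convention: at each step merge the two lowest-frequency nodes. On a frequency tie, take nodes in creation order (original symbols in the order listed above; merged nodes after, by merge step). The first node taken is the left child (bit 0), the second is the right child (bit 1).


Huffman tree construction:
Step 1: Merge C(1) + I(4) = 5
Step 2: Merge (C+I)(5) + H(9) = 14
Step 3: Merge G(11) + E(12) = 23
Step 4: Merge ((C+I)+H)(14) + (G+E)(23) = 37
Step 5: Merge D(30) + (((C+I)+H)+(G+E))(37) = 67
Read each symbol's code off the tree from the root (left child = 0, right child = 1).

Codes:
  D: 0 (length 1)
  E: 111 (length 3)
  C: 1000 (length 4)
  H: 101 (length 3)
  G: 110 (length 3)
  I: 1001 (length 4)
Average code length: 146/67 = 2.1791 bits/symbol


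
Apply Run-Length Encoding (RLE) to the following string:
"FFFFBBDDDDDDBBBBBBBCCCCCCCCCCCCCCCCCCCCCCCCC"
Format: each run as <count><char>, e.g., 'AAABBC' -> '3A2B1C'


Scanning runs left to right:
  i=0: run of 'F' x 4 -> '4F'
  i=4: run of 'B' x 2 -> '2B'
  i=6: run of 'D' x 6 -> '6D'
  i=12: run of 'B' x 7 -> '7B'
  i=19: run of 'C' x 25 -> '25C'

RLE = 4F2B6D7B25C


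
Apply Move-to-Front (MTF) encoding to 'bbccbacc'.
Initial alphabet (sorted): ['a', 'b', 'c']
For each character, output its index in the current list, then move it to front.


MTF encoding:
'b': index 1 in ['a', 'b', 'c'] -> ['b', 'a', 'c']
'b': index 0 in ['b', 'a', 'c'] -> ['b', 'a', 'c']
'c': index 2 in ['b', 'a', 'c'] -> ['c', 'b', 'a']
'c': index 0 in ['c', 'b', 'a'] -> ['c', 'b', 'a']
'b': index 1 in ['c', 'b', 'a'] -> ['b', 'c', 'a']
'a': index 2 in ['b', 'c', 'a'] -> ['a', 'b', 'c']
'c': index 2 in ['a', 'b', 'c'] -> ['c', 'a', 'b']
'c': index 0 in ['c', 'a', 'b'] -> ['c', 'a', 'b']


Output: [1, 0, 2, 0, 1, 2, 2, 0]
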